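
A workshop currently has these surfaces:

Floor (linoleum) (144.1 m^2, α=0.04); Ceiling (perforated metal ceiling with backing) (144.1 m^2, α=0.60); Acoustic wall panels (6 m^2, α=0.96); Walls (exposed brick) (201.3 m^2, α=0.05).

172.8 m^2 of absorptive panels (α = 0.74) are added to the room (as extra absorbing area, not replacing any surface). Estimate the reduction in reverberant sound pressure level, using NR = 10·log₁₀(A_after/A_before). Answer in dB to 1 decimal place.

3.4 dB

A_before = Σ Sᵢαᵢ = 144.1*0.04 + 144.1*0.60 + 6*0.96 + 201.3*0.05 = 108.049 sabins.
Added absorption = 172.8 × 0.74 = 127.872 sabins.
New total A_after = 235.921 sabins.
Reduction = 10 log₁₀(A_after/A_before) = 10 log₁₀(2.1835) = 3.4 dB.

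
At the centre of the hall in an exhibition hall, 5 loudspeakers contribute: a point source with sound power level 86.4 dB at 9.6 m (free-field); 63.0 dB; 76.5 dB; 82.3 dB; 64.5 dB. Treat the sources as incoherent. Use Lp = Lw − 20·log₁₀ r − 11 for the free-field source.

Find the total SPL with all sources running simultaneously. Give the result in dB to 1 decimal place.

Source at 9.6 m: Lp = 86.4 − 20·log₁₀(9.6) − 11 = 55.8 dB.
Converting to relative power and adding: 10^(55.8/10) + 10^(63.0/10) + 10^(76.5/10) + 10^(82.3/10) + 10^(64.5/10) = 2.197e+08.
Combined level = 10 log₁₀(2.197e+08) = 83.4 dB.

83.4 dB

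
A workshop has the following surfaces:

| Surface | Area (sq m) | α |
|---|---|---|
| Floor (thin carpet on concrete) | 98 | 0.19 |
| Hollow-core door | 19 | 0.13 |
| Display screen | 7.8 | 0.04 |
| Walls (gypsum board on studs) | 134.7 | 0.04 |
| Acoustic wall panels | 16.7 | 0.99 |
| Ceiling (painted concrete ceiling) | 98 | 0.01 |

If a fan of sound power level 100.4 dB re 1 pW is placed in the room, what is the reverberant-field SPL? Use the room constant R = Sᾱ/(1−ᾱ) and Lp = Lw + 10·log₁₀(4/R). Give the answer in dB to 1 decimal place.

Σ(Sᵢαᵢ) = 98×0.19 + 19×0.13 + 7.8×0.04 + 134.7×0.04 + 16.7×0.99 + 98×0.01 = 44.303; total area S = 374.2 sq m.
ᾱ = 44.303/374.2 = 0.1184; R = Sᾱ/(1−ᾱ) = 44.303/(1−0.1184) = 50.253 sq m.
Lp = Lw + 10 log₁₀(4/R) = 100.4 -10.99 = 89.4 dB.

89.4 dB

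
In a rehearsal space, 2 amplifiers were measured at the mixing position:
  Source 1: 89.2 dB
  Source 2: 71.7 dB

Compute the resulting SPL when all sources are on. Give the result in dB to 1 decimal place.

89.3 dB

Σ 10^(Lᵢ/10) = 8.466e+08.
Back to dB: 10·log₁₀ Σ = 89.3 dB.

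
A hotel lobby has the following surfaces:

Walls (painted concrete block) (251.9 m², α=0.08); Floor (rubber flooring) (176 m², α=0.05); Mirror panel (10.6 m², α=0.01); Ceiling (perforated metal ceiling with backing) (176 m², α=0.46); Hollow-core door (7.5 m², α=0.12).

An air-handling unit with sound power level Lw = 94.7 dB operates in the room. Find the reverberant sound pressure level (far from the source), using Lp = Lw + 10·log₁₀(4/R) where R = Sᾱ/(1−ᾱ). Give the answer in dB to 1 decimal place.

A = 110.918 sabins; S = 622.0 m².
ᾱ = 0.1783, so room constant R = A/(1−ᾱ) = 134.986 m².
Lp = 94.7 + 10·log₁₀(4/134.986) = 94.7 + (-15.28) = 79.4 dB.

79.4 dB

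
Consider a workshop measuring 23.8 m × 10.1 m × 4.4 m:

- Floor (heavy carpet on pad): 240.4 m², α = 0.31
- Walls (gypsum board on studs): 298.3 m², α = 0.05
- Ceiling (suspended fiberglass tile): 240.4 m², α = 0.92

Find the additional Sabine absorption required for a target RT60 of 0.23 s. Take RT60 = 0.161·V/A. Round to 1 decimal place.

Equivalent absorption area: A₁ = 240.4*0.31 + 298.3*0.05 + 240.4*0.92 = 310.607 m².
Target A₂ = 0.161·1057.672/0.23 = 740.370 sabins (V = 1057.672 m³).
ΔA = A₂ − A₁ = 740.370 − 310.607 = 429.8 sabins.

429.8 sabins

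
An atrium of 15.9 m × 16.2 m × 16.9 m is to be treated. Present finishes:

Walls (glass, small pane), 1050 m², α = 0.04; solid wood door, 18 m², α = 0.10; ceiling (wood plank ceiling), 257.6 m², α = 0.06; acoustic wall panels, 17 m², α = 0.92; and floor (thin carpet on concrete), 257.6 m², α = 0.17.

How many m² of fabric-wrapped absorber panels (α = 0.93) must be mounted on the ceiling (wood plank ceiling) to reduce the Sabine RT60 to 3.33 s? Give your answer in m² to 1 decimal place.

105.5

Total absorption A₁ = 1050*0.04 + 18*0.10 + 257.6*0.06 + 17*0.92 + 257.6*0.17
  = 42.000 + 1.800 + 15.456 + 15.640 + 43.792 = 118.688 m² sabins.
V = 4353.102 m³. Target absorption A₂ = 0.161 × 4353.102 / 3.33 = 210.465 sabins.
Absorption to add: 210.465 − 118.688 = 91.777 sabins.
Each m² of panel replacing the ceiling (wood plank ceiling) adds (0.93 − 0.06) = 0.87 sabins.
Panel area = 91.777 / 0.87 = 105.5 m².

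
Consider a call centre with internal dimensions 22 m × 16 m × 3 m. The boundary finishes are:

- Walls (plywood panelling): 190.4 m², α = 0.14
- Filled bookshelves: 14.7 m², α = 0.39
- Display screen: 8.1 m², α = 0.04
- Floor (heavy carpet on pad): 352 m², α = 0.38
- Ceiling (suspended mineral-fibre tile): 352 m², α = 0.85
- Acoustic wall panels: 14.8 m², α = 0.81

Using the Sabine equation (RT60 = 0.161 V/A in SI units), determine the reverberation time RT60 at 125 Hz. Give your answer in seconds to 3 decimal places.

0.356 s

A = Σ Sᵢαᵢ = 190.4×0.14 + 14.7×0.39 + 8.1×0.04 + 352×0.38 + 352×0.85 + 14.8×0.81 = 477.661 sabins.
Volume V = 22 × 16 × 3 = 1056 m³.
T = 0.161 V/A = 0.161·1056/477.661 = 0.356 s.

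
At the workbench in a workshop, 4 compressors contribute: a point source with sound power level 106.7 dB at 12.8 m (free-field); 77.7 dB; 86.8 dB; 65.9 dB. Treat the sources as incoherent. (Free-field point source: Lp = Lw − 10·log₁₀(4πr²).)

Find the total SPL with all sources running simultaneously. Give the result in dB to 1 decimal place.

Source at 12.8 m: Lp = 106.7 − 10·log₁₀(4π·12.8²) = 106.7 − 10·log₁₀(2058.874) = 73.6 dB.
Converting to relative power and adding: 10^(73.6/10) + 10^(77.7/10) + 10^(86.8/10) + 10^(65.9/10) = 5.643e+08.
Back to dB: 10·log₁₀ Σ = 87.5 dB.

87.5 dB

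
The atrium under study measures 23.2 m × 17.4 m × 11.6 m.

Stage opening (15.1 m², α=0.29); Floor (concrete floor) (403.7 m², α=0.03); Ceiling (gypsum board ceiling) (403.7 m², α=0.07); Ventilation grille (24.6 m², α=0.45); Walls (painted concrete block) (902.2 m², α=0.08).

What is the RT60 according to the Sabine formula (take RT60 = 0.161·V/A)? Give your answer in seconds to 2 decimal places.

5.89 seconds

Total absorption A = 15.1×0.29 + 403.7×0.03 + 403.7×0.07 + 24.6×0.45 + 902.2×0.08
  = 4.379 + 12.111 + 28.259 + 11.070 + 72.176 = 127.995 m² sabins.
Volume V = 23.2 × 17.4 × 11.6 = 4682.688 m³.
T = 0.161 V/A = 0.161·4682.688/127.995 = 5.89 s.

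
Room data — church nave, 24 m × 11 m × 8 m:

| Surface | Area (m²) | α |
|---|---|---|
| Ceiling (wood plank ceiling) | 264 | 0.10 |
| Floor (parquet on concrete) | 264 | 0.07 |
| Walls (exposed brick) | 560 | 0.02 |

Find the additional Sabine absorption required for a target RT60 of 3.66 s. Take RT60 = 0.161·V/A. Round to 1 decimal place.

36.8 sabins

Equivalent absorption area: A₁ = 264*0.10 + 264*0.07 + 560*0.02 = 56.080 m².
Target A₂ = 0.161·2112/3.66 = 92.905 sabins (V = 2112 m³).
Shortfall: 92.905 − 56.080 = 36.8 sabins.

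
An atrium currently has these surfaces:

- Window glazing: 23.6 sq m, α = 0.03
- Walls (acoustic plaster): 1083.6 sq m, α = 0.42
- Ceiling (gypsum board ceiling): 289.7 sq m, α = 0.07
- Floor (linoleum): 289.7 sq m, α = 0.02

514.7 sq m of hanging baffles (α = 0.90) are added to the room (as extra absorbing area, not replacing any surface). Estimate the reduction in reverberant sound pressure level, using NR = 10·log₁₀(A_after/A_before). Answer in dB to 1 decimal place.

Equivalent absorption area: A_before = 23.6·0.03 + 1083.6·0.42 + 289.7·0.07 + 289.7·0.02 = 481.893 sq m.
Added absorption = 514.7 × 0.90 = 463.230 sabins.
New total A_after = 945.123 sabins.
NR = 10·log₁₀(945.123/481.893) = 2.9 dB.

2.9 dB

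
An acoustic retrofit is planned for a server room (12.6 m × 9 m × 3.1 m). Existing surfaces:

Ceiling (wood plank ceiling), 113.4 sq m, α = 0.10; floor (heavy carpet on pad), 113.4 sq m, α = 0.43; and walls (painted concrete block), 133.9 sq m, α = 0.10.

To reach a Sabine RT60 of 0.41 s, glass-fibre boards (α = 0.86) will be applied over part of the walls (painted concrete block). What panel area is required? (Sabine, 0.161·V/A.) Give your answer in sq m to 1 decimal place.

84.9

Equivalent absorption area: A₁ = 113.4×0.10 + 113.4×0.43 + 133.9×0.10 = 73.492 sq m.
V = 351.54 m³. Target absorption A₂ = 0.161 × 351.54 / 0.41 = 138.044 sabins.
Absorption to add: 138.044 − 73.492 = 64.552 sabins.
Each sq m of panel replacing the walls (painted concrete block) adds (0.86 − 0.10) = 0.76 sabins.
Area = ΔA/Δα = 64.552/0.76 = 84.9 sq m.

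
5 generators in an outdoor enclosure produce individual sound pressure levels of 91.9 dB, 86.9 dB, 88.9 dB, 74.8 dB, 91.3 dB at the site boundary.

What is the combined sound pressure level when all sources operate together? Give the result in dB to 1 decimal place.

96.2 dB

Σ 10^(Lᵢ/10) = 4.194e+09.
Combined level = 10 log₁₀(4.194e+09) = 96.2 dB.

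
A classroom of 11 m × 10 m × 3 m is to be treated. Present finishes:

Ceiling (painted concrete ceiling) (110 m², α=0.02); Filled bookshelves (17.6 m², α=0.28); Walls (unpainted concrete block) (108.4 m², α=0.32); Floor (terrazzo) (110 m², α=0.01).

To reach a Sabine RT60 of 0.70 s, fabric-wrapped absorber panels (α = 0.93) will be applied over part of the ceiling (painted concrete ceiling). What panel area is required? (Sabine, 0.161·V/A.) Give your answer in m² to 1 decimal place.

A₁ = Σ Sᵢαᵢ = 110×0.02 + 17.6×0.28 + 108.4×0.32 + 110×0.01 = 42.916 sabins.
V = 330 m³. Target absorption A₂ = 0.161 × 330 / 0.70 = 75.900 sabins.
ΔA needed = 75.900 − 42.916 = 32.984 sabins.
Net gain per m²: Δα = 0.93 − 0.02 = 0.91.
Panel area = 32.984 / 0.91 = 36.2 m².

36.2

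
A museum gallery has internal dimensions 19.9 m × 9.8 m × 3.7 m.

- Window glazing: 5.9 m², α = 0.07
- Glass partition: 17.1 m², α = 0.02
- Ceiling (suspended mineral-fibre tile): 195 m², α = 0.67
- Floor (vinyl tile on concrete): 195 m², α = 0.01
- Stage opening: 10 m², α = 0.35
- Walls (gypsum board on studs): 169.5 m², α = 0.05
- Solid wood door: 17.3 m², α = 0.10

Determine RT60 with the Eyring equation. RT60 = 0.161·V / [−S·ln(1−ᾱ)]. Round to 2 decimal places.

0.69 s

S = Σ Sᵢ = 609.8 m².
Absorption A = 5.9·0.07 + 17.1·0.02 + 195·0.67 + 195·0.01 + 10·0.35 + 169.5·0.05 + 17.3·0.10 = 147.060 sabins.
Mean coefficient ᾱ = A/S = 0.2412.
Eyring denominator: −S ln(1−ᾱ) = 168.315.
V = 19.9 × 9.8 × 3.7 = 721.574 m³.
RT60 = 0.161 × 721.574 / 168.315 = 0.69 s.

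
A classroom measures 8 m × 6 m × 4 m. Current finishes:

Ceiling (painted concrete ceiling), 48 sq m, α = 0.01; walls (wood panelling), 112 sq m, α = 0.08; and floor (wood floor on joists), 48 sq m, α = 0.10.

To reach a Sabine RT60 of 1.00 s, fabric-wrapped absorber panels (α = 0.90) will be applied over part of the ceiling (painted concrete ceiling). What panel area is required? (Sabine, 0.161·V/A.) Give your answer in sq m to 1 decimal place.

Summing Sᵢαᵢ: 0.480 + 8.960 + 4.800 → A₁ = 14.240 sabins.
Required A₂ = 0.161·192/1.00 = 30.912 sabins.
ΔA needed = 30.912 − 14.240 = 16.672 sabins.
Net gain per sq m: Δα = 0.90 − 0.01 = 0.89.
Panel area = 16.672 / 0.89 = 18.7 sq m.

18.7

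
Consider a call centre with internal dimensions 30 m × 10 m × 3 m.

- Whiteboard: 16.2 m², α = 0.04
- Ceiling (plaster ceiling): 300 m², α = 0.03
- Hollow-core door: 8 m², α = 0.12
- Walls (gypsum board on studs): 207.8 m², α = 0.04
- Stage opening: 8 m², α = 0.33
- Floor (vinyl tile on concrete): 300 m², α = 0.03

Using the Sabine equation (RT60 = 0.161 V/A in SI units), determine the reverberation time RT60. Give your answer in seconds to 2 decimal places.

Total absorption A = 16.2*0.04 + 300*0.03 + 8*0.12 + 207.8*0.04 + 8*0.33 + 300*0.03
  = 0.648 + 9.000 + 0.960 + 8.312 + 2.640 + 9.000 = 30.560 m² sabins.
Volume V = 30 × 10 × 3 = 900 m³.
Sabine: RT60 = 0.161 × 900 / 30.560 = 4.74 s.

4.74 seconds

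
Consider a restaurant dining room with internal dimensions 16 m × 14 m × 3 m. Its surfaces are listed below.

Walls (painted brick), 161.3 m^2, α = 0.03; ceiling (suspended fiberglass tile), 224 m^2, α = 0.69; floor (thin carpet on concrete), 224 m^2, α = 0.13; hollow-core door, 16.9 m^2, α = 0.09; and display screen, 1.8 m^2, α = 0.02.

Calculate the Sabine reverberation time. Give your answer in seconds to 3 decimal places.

Summing Sᵢαᵢ: 4.839 + 154.560 + 29.120 + 1.521 + 0.036 → A = 190.076 sabins.
V = 16·14·3 = 672 m³.
Sabine: RT60 = 0.161 × 672 / 190.076 = 0.569 s.

0.569 s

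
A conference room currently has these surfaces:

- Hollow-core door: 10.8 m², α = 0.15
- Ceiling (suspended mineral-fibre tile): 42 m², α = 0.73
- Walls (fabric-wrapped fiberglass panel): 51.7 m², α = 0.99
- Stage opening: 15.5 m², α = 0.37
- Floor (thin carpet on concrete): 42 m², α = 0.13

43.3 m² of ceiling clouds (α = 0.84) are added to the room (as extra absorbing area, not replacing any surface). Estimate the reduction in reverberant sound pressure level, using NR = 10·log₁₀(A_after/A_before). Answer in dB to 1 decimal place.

1.4 dB

A_before = Σ Sᵢαᵢ = 10.8·0.15 + 42·0.73 + 51.7·0.99 + 15.5·0.37 + 42·0.13 = 94.658 sabins.
Treatment contributes 43.3·0.84 = 36.372 sabins.
A_after = 94.658 + 36.372 = 131.030 sabins.
Reduction = 10 log₁₀(A_after/A_before) = 10 log₁₀(1.3842) = 1.4 dB.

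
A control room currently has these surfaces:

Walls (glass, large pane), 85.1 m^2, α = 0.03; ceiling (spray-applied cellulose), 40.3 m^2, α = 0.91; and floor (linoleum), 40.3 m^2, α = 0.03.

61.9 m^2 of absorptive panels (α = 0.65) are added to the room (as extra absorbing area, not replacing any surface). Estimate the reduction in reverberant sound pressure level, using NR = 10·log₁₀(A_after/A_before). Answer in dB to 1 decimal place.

3.0 dB

Summing Sᵢαᵢ: 2.553 + 36.673 + 1.209 → A_before = 40.435 sabins.
Treatment contributes 61.9·0.65 = 40.235 sabins.
A_after = 40.435 + 40.235 = 80.670 sabins.
Reduction = 10 log₁₀(A_after/A_before) = 10 log₁₀(1.9951) = 3.0 dB.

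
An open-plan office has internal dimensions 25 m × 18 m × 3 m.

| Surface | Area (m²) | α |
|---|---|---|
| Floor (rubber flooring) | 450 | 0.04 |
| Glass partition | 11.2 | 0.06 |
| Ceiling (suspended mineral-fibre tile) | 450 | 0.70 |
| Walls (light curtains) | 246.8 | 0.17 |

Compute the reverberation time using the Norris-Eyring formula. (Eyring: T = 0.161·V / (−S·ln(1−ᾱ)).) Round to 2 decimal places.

S = Σ Sᵢ = 1158.0 m².
Σ(Sᵢαᵢ) = 450·0.04 + 11.2·0.06 + 450·0.70 + 246.8·0.17 = 375.628.
ᾱ = 375.628 / 1158.0 = 0.3244.
−S·ln(1−ᾱ) = −1158.0 × ln(1 − 0.3244) = 454.114.
V = 25 × 18 × 3 = 1350 m³.
T = 0.161·V/[−S·ln(1−ᾱ)] = 0.161·1350/454.114 = 0.48 s.

0.48 seconds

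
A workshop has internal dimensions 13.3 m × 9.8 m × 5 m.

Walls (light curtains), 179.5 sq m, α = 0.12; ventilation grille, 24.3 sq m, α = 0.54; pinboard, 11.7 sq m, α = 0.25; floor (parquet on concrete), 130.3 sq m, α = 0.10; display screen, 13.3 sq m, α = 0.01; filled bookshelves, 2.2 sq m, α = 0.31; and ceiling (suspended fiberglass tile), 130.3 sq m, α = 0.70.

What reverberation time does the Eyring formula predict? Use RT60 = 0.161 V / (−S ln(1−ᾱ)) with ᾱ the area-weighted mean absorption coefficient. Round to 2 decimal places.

0.62 s

Total surface area S = 179.5 + 24.3 + 11.7 + 130.3 + 13.3 + 2.2 + 130.3 = 491.6 sq m.
Absorption A = 179.5×0.12 + 24.3×0.54 + 11.7×0.25 + 130.3×0.10 + 13.3×0.01 + 2.2×0.31 + 130.3×0.70 = 142.642 sabins.
Mean coefficient ᾱ = A/S = 0.2902.
−S·ln(1−ᾱ) = −491.6 × ln(1 − 0.2902) = 168.507.
V = 13.3 × 9.8 × 5 = 651.7 m³.
T = 0.161·V/[−S·ln(1−ᾱ)] = 0.161·651.7/168.507 = 0.62 s.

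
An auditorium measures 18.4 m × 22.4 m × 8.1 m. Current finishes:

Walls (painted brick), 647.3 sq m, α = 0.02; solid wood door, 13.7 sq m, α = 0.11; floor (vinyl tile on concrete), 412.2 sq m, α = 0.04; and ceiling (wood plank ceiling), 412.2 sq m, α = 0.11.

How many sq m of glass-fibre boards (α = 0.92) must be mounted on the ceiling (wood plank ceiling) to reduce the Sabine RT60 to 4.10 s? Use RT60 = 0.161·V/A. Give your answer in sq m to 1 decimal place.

67.7

A₁ = Σ Sᵢαᵢ = 647.3×0.02 + 13.7×0.11 + 412.2×0.04 + 412.2×0.11 = 76.283 sabins.
V = 3338.496 m³. Target absorption A₂ = 0.161 × 3338.496 / 4.10 = 131.097 sabins.
Absorption to add: 131.097 − 76.283 = 54.814 sabins.
Each sq m of panel replacing the ceiling (wood plank ceiling) adds (0.92 − 0.11) = 0.81 sabins.
Panel area = 54.814 / 0.81 = 67.7 sq m.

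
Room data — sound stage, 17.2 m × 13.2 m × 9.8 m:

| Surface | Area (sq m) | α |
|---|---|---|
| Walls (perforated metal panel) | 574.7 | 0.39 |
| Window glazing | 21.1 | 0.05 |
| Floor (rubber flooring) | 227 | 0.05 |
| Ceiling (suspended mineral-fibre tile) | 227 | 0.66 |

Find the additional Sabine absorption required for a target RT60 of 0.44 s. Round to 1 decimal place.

427.8 sabins

Total absorption A₁ = 574.7×0.39 + 21.1×0.05 + 227×0.05 + 227×0.66
  = 224.133 + 1.055 + 11.350 + 149.820 = 386.358 sq m sabins.
For T = 0.44 s, need A₂ = 0.161·V/T = 0.161·2224.992/0.44 = 814.145 sabins.
ΔA = A₂ − A₁ = 814.145 − 386.358 = 427.8 sabins.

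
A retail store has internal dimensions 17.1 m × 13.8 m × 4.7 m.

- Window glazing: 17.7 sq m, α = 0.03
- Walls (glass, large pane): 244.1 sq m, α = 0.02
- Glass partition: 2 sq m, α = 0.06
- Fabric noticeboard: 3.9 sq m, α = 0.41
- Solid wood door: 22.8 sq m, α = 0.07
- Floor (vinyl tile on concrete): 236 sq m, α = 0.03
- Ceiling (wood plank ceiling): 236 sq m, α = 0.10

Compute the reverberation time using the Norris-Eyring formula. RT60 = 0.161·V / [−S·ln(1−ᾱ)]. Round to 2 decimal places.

4.41 s

Total surface area S = 17.7 + 244.1 + 2 + 3.9 + 22.8 + 236 + 236 = 762.5 sq m.
Σ(Sᵢαᵢ) = 17.7·0.03 + 244.1·0.02 + 2·0.06 + 3.9·0.41 + 22.8·0.07 + 236·0.03 + 236·0.10 = 39.408.
ᾱ = 39.408 / 762.5 = 0.0517.
Eyring denominator: −S ln(1−ᾱ) = 40.477.
V = 17.1 × 13.8 × 4.7 = 1109.106 m³.
T = 0.161·V/[−S·ln(1−ᾱ)] = 0.161·1109.106/40.477 = 4.41 s.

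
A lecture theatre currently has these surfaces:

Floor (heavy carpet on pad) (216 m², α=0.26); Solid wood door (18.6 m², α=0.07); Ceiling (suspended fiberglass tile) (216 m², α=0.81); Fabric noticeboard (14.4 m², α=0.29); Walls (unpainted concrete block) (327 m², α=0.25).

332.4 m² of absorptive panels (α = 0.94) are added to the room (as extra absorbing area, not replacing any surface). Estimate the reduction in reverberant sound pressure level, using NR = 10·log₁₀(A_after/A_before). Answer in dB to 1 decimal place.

3.0 dB

Summing Sᵢαᵢ: 56.160 + 1.302 + 174.960 + 4.176 + 81.750 → A_before = 318.348 sabins.
Added absorption = 332.4 × 0.94 = 312.456 sabins.
New total A_after = 630.804 sabins.
NR = 10·log₁₀(630.804/318.348) = 3.0 dB.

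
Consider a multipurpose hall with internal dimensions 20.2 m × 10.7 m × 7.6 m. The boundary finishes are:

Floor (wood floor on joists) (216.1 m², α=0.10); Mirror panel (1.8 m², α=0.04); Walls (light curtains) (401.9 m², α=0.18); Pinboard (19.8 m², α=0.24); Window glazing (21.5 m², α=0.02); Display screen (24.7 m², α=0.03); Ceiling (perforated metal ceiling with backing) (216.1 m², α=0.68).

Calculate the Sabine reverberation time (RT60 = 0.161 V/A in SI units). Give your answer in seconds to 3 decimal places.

1.071 s

Summing Sᵢαᵢ: 21.610 + 0.072 + 72.342 + 4.752 + 0.430 + 0.741 + 146.948 → A = 246.895 sabins.
V = 20.2·10.7·7.6 = 1642.664 m³.
T = 0.161 V/A = 0.161·1642.664/246.895 = 1.071 s.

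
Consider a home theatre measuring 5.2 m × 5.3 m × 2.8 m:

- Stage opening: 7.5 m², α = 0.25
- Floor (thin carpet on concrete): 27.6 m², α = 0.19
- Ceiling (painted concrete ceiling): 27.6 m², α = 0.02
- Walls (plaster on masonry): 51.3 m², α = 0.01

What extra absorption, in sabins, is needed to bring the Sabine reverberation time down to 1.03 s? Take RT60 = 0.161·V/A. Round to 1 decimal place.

3.9 sabins

Equivalent absorption area: A₁ = 7.5*0.25 + 27.6*0.19 + 27.6*0.02 + 51.3*0.01 = 8.184 m².
For T = 1.03 s, need A₂ = 0.161·V/T = 0.161·77.168/1.03 = 12.062 sabins.
Shortfall: 12.062 − 8.184 = 3.9 sabins.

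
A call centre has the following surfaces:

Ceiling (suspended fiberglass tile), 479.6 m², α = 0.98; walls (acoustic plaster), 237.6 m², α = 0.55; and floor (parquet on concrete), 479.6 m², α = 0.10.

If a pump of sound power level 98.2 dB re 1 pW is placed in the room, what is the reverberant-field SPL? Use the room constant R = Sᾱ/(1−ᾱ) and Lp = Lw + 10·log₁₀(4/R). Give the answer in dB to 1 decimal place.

72.7 dB

A = 648.648 sabins; S = 1196.8 m².
ᾱ = 648.648/1196.8 = 0.5420; R = Sᾱ/(1−ᾱ) = 648.648/(1−0.5420) = 1416.262 m².
Lp = Lw + 10 log₁₀(4/R) = 98.2 -25.49 = 72.7 dB.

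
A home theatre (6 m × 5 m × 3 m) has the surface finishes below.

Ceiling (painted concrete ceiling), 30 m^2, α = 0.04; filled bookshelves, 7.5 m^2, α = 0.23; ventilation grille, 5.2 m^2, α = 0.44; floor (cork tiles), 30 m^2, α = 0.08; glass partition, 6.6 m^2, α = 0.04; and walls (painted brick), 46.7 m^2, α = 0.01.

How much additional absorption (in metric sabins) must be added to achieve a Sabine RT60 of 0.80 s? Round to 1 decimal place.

A₁ = Σ Sᵢαᵢ = 30*0.04 + 7.5*0.23 + 5.2*0.44 + 30*0.08 + 6.6*0.04 + 46.7*0.01 = 8.344 sabins.
For T = 0.80 s, need A₂ = 0.161·V/T = 0.161·90/0.80 = 18.113 sabins.
Additional absorption ΔA = 18.113 − 8.344 = 9.8 sabins.

9.8 sabins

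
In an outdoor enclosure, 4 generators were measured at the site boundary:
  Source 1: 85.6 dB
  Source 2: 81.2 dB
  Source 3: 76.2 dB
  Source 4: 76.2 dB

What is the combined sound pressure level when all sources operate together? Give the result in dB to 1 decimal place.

Σ 10^(Lᵢ/10) = 5.783e+08.
Back to dB: 10·log₁₀ Σ = 87.6 dB.

87.6 dB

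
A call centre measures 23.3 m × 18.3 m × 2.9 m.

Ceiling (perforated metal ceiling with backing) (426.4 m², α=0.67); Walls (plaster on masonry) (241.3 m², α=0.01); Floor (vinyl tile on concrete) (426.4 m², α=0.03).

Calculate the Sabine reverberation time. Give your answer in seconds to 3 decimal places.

Summing Sᵢαᵢ: 285.688 + 2.413 + 12.792 → A = 300.893 sabins.
Volume V = 23.3 × 18.3 × 2.9 = 1236.531 m³.
T = 0.161 V/A = 0.161·1236.531/300.893 = 0.662 s.

0.662 s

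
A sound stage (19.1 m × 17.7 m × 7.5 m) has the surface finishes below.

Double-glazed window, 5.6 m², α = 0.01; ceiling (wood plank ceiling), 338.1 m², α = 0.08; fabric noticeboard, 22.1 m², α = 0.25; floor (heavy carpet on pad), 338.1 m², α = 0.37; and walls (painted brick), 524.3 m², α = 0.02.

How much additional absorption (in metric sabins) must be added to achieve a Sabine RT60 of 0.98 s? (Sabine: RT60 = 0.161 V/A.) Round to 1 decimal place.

Summing Sᵢαᵢ: 0.056 + 27.048 + 5.525 + 125.097 + 10.486 → A₁ = 168.212 sabins.
For T = 0.98 s, need A₂ = 0.161·V/T = 0.161·2535.525/0.98 = 416.551 sabins.
Shortfall: 416.551 − 168.212 = 248.3 sabins.

248.3 sabins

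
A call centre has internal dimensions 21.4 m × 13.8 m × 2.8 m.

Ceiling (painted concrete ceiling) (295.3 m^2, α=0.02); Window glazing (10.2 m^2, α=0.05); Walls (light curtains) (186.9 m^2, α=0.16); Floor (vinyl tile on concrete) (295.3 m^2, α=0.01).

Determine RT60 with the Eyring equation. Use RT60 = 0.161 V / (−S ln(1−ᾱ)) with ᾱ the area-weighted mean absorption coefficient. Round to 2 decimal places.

S = Σ Sᵢ = 787.7 m^2.
Absorption A = 295.3·0.02 + 10.2·0.05 + 186.9·0.16 + 295.3·0.01 = 39.273 sabins.
ᾱ = 39.273 / 787.7 = 0.0499.
Eyring denominator: −S ln(1−ᾱ) = 40.321.
V = 21.4 × 13.8 × 2.8 = 826.896 m³.
RT60 = 0.161 × 826.896 / 40.321 = 3.30 s.

3.30 s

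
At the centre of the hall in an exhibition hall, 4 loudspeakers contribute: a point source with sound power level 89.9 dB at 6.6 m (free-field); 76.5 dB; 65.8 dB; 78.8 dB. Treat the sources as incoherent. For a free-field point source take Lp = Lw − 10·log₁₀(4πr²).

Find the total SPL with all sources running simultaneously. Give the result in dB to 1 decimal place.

Source at 6.6 m: Lp = 89.9 − 10·log₁₀(4π·6.6²) = 89.9 − 10·log₁₀(547.391) = 62.5 dB.
Converting to relative power and adding: 10^(62.5/10) + 10^(76.5/10) + 10^(65.8/10) + 10^(78.8/10) = 1.261e+08.
Back to dB: 10·log₁₀ Σ = 81.0 dB.

81.0 dB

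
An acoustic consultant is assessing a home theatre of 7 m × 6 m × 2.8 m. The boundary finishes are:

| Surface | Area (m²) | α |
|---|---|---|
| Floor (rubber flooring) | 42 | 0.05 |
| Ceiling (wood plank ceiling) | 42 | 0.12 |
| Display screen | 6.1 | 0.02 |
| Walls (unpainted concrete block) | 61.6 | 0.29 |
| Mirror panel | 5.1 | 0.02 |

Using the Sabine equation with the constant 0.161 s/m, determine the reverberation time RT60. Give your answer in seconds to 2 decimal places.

0.75 sec

Equivalent absorption area: A = 42×0.05 + 42×0.12 + 6.1×0.02 + 61.6×0.29 + 5.1×0.02 = 25.228 m².
V = 7·6·2.8 = 117.6 m³.
RT60 = 0.161 · V / A = 0.161 × 117.6 / 25.228 = 0.75 s.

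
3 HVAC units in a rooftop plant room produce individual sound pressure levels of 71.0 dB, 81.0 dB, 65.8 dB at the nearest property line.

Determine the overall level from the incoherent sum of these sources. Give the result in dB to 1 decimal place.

Converting to relative power and adding: 10^(71.0/10) + 10^(81.0/10) + 10^(65.8/10) = 1.423e+08.
Back to dB: 10·log₁₀ Σ = 81.5 dB.

81.5 dB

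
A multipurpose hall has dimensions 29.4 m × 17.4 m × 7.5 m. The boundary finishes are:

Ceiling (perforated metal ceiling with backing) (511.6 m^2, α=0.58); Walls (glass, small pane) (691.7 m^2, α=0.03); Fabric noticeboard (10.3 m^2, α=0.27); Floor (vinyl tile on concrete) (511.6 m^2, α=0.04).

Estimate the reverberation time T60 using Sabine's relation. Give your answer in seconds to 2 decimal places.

Summing Sᵢαᵢ: 296.728 + 20.751 + 2.781 + 20.464 → A = 340.724 sabins.
Room volume: 3836.7 m³.
RT60 = 0.161 · V / A = 0.161 × 3836.7 / 340.724 = 1.81 s.

1.81 s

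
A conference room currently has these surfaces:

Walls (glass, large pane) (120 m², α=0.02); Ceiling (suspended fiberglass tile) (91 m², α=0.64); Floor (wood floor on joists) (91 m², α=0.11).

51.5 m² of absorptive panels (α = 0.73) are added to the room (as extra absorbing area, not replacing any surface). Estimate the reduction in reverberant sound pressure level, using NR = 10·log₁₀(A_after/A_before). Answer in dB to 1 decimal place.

1.9 dB

Equivalent absorption area: A_before = 120*0.02 + 91*0.64 + 91*0.11 = 70.650 m².
Treatment contributes 51.5·0.73 = 37.595 sabins.
A_after = 70.650 + 37.595 = 108.245 sabins.
NR = 10·log₁₀(108.245/70.650) = 1.9 dB.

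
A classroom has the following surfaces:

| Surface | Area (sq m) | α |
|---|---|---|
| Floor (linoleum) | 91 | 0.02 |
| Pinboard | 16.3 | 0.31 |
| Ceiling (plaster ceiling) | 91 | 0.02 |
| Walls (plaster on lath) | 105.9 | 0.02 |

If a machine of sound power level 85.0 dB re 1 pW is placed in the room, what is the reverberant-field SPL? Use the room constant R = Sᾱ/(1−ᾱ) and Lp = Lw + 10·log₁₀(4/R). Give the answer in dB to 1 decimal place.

A = 10.811 sabins; S = 304.2 sq m.
ᾱ = 0.0355, so room constant R = A/(1−ᾱ) = 11.209 sq m.
Lp = Lw + 10 log₁₀(4/R) = 85.0 -4.48 = 80.5 dB.

80.5 dB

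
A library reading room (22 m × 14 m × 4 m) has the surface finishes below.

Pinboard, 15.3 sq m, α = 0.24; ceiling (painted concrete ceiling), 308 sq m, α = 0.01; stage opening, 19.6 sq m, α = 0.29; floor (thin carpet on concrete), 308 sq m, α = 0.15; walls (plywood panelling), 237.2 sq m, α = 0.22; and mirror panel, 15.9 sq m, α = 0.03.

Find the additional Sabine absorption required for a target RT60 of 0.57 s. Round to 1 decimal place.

Equivalent absorption area: A₁ = 15.3·0.24 + 308·0.01 + 19.6·0.29 + 308·0.15 + 237.2·0.22 + 15.9·0.03 = 111.297 sq m.
Target A₂ = 0.161·1232/0.57 = 347.986 sabins (V = 1232 m³).
Shortfall: 347.986 − 111.297 = 236.7 sabins.

236.7 sabins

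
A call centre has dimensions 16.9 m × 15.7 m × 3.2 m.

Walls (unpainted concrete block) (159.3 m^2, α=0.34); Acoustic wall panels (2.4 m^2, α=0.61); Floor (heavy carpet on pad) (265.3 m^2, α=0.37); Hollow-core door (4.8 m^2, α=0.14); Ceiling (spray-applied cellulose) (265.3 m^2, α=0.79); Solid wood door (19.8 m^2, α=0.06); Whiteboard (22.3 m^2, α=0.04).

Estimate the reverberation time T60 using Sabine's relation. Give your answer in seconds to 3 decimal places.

0.373 sec

Summing Sᵢαᵢ: 54.162 + 1.464 + 98.161 + 0.672 + 209.587 + 1.188 + 0.892 → A = 366.126 sabins.
V = 16.9·15.7·3.2 = 849.056 m³.
RT60 = 0.161 · V / A = 0.161 × 849.056 / 366.126 = 0.373 s.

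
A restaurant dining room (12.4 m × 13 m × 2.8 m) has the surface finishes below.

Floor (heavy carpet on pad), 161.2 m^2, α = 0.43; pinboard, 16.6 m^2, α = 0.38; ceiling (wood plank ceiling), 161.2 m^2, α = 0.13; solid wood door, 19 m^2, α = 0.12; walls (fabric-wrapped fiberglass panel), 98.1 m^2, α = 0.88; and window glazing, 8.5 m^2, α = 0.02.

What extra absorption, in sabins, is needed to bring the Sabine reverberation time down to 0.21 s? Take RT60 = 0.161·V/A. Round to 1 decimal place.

Total absorption A₁ = 161.2*0.43 + 16.6*0.38 + 161.2*0.13 + 19*0.12 + 98.1*0.88 + 8.5*0.02
  = 69.316 + 6.308 + 20.956 + 2.280 + 86.328 + 0.170 = 185.358 m^2 sabins.
For T = 0.21 s, need A₂ = 0.161·V/T = 0.161·451.36/0.21 = 346.043 sabins.
ΔA = A₂ − A₁ = 346.043 − 185.358 = 160.7 sabins.

160.7 sabins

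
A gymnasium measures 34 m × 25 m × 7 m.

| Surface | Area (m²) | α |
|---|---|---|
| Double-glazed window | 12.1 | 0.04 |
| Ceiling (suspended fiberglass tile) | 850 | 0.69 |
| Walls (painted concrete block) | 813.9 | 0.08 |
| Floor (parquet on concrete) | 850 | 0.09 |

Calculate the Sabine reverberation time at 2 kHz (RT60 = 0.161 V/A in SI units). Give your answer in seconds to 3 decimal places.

1.315 s

A = Σ Sᵢαᵢ = 12.1·0.04 + 850·0.69 + 813.9·0.08 + 850·0.09 = 728.596 sabins.
Volume V = 34 × 25 × 7 = 5950 m³.
T = 0.161 V/A = 0.161·5950/728.596 = 1.315 s.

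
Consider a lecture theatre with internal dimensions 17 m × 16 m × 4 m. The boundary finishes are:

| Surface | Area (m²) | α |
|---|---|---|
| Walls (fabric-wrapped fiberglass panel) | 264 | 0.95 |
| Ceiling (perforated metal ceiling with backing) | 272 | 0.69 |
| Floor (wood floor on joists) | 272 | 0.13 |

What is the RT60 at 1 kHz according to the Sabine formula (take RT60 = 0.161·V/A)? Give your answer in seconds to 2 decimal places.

A = Σ Sᵢαᵢ = 264*0.95 + 272*0.69 + 272*0.13 = 473.840 sabins.
V = 17·16·4 = 1088 m³.
T = 0.161 V/A = 0.161·1088/473.840 = 0.37 s.

0.37 sec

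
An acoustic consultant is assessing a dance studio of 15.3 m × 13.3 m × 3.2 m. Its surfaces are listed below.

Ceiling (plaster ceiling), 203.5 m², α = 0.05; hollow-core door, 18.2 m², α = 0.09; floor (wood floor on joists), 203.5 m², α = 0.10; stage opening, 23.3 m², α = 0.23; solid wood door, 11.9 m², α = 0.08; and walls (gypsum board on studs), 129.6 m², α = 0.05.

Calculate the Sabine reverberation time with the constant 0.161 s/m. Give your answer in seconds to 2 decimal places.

2.33 sec

A = Σ Sᵢαᵢ = 203.5×0.05 + 18.2×0.09 + 203.5×0.10 + 23.3×0.23 + 11.9×0.08 + 129.6×0.05 = 44.954 sabins.
V = 15.3·13.3·3.2 = 651.168 m³.
Sabine: RT60 = 0.161 × 651.168 / 44.954 = 2.33 s.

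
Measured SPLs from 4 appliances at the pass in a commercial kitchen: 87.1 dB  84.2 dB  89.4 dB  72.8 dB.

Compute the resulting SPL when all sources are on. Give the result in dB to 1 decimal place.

Converting to relative power and adding: 10^(87.1/10) + 10^(84.2/10) + 10^(89.4/10) + 10^(72.8/10) = 1.666e+09.
L_total = 10·log₁₀(1.666e+09) = 92.2 dB.

92.2 dB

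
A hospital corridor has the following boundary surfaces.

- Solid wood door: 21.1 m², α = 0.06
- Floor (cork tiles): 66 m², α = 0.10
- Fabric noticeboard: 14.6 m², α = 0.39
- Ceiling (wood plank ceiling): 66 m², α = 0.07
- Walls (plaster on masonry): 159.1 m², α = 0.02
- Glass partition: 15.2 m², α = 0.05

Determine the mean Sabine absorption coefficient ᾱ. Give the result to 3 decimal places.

0.065

S = Σ Sᵢ = 21.1 + 66 + 14.6 + 66 + 159.1 + 15.2 = 342.0 m².
Weighted sum Σ Sα = 22.122.
ᾱ = A/S = 0.065.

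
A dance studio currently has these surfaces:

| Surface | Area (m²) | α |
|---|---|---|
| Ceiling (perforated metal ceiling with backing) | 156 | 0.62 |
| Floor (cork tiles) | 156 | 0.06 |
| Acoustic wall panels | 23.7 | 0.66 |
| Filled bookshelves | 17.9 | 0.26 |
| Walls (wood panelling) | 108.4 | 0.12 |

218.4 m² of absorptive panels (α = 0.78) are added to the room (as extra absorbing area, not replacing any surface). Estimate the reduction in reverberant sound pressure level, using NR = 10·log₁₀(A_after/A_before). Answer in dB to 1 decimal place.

3.5 dB

Equivalent absorption area: A_before = 156*0.62 + 156*0.06 + 23.7*0.66 + 17.9*0.26 + 108.4*0.12 = 139.384 m².
Added absorption = 218.4 × 0.78 = 170.352 sabins.
New total A_after = 309.736 sabins.
Reduction = 10 log₁₀(A_after/A_before) = 10 log₁₀(2.2222) = 3.5 dB.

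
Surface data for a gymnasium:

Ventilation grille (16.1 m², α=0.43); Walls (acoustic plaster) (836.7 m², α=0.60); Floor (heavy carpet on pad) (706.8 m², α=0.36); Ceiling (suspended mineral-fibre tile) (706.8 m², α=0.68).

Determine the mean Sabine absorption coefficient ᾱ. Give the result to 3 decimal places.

0.549

S = Σ Sᵢ = 16.1 + 836.7 + 706.8 + 706.8 = 2266.4 m².
A = 16.1·0.43 + 836.7·0.60 + 706.8·0.36 + 706.8·0.68 = 1244.015 sabins.
ᾱ = A/S = 0.549.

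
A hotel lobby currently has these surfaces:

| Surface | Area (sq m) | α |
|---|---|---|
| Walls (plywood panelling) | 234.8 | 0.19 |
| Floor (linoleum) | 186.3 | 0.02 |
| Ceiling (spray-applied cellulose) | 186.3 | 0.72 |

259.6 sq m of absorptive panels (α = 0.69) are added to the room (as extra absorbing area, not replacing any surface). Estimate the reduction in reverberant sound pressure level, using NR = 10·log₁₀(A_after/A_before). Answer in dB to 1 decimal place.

3.0 dB

A_before = Σ Sᵢαᵢ = 234.8·0.19 + 186.3·0.02 + 186.3·0.72 = 182.474 sabins.
Treatment contributes 259.6·0.69 = 179.124 sabins.
New total A_after = 361.598 sabins.
NR = 10·log₁₀(361.598/182.474) = 3.0 dB.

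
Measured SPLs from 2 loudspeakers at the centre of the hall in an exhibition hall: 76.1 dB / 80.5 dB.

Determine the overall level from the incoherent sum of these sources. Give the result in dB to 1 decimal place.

81.8 dB

Σ 10^(Lᵢ/10) = 1.529e+08.
Back to dB: 10·log₁₀ Σ = 81.8 dB.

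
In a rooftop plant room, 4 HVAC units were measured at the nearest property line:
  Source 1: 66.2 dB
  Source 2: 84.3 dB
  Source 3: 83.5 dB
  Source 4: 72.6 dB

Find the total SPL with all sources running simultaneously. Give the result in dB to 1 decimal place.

Sum in the linear (power) domain: Σ 10^(Lᵢ/10) = 10^(66.2/10) + 10^(84.3/10) + 10^(83.5/10) + 10^(72.6/10) = 5.154e+08.
Back to dB: 10·log₁₀ Σ = 87.1 dB.

87.1 dB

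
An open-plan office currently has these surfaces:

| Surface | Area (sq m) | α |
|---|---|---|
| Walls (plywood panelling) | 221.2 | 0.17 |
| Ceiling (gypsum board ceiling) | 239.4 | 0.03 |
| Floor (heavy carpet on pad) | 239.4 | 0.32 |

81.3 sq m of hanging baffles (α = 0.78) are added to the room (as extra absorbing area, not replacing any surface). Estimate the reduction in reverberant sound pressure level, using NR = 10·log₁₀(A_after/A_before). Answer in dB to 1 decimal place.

Summing Sᵢαᵢ: 37.604 + 7.182 + 76.608 → A_before = 121.394 sabins.
Treatment contributes 81.3·0.78 = 63.414 sabins.
A_after = 121.394 + 63.414 = 184.808 sabins.
Reduction = 10 log₁₀(A_after/A_before) = 10 log₁₀(1.5224) = 1.8 dB.

1.8 dB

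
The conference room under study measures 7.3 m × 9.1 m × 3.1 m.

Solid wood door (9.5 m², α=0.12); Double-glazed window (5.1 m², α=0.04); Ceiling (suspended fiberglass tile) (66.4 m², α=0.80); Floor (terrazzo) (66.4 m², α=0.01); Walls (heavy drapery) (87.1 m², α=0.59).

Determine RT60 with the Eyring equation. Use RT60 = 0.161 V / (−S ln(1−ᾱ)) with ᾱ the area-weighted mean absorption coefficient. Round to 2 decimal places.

0.23 sec

S = Σ Sᵢ = 234.5 m².
Absorption A = 9.5×0.12 + 5.1×0.04 + 66.4×0.80 + 66.4×0.01 + 87.1×0.59 = 106.517 sabins.
ᾱ = 106.517 / 234.5 = 0.4542.
−S·ln(1−ᾱ) = −234.5 × ln(1 − 0.4542) = 141.990.
V = 7.3 × 9.1 × 3.1 = 205.933 m³.
RT60 = 0.161 × 205.933 / 141.990 = 0.23 s.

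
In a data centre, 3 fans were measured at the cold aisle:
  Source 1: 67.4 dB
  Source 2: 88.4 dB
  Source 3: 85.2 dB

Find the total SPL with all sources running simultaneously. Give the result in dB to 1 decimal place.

Σ 10^(Lᵢ/10) = 1.028e+09.
Back to dB: 10·log₁₀ Σ = 90.1 dB.

90.1 dB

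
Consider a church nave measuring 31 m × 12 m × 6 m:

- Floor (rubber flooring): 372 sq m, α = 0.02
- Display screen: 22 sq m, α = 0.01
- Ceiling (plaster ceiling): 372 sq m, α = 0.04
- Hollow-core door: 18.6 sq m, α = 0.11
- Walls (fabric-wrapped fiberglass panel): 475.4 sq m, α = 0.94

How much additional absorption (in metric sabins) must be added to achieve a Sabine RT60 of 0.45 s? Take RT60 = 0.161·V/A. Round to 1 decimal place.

Equivalent absorption area: A₁ = 372×0.02 + 22×0.01 + 372×0.04 + 18.6×0.11 + 475.4×0.94 = 471.462 sq m.
Target A₂ = 0.161·2232/0.45 = 798.560 sabins (V = 2232 m³).
Additional absorption ΔA = 798.560 − 471.462 = 327.1 sabins.

327.1 sabins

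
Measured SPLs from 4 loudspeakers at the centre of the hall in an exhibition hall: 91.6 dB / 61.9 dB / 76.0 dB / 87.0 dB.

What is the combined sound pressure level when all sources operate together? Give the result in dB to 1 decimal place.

Sum in the linear (power) domain: Σ 10^(Lᵢ/10) = 10^(91.6/10) + 10^(61.9/10) + 10^(76.0/10) + 10^(87.0/10) = 1.988e+09.
Combined level = 10 log₁₀(1.988e+09) = 93.0 dB.

93.0 dB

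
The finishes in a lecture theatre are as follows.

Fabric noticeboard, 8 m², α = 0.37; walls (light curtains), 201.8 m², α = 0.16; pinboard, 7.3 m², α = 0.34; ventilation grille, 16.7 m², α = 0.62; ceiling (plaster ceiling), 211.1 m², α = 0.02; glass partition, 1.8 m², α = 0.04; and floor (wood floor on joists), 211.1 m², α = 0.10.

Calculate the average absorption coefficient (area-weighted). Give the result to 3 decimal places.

Total surface area S = 657.8 m².
Σ(Sᵢαᵢ) = 8·0.37 + 201.8·0.16 + 7.3·0.34 + 16.7·0.62 + 211.1·0.02 + 1.8·0.04 + 211.1·0.10 = 73.488.
ᾱ = A/S = 0.112.

0.112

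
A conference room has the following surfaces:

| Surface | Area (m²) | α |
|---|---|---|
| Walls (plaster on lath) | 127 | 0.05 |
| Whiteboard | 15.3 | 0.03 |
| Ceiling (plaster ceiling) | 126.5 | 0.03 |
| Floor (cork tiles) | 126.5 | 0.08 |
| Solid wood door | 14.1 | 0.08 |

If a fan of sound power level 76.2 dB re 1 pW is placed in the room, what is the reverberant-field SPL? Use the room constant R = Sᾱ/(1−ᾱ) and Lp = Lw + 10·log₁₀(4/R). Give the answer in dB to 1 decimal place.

A = 21.852 sabins; S = 409.4 m².
ᾱ = 0.0534, so room constant R = A/(1−ᾱ) = 23.085 m².
Lp = Lw + 10 log₁₀(4/R) = 76.2 -7.61 = 68.6 dB.

68.6 dB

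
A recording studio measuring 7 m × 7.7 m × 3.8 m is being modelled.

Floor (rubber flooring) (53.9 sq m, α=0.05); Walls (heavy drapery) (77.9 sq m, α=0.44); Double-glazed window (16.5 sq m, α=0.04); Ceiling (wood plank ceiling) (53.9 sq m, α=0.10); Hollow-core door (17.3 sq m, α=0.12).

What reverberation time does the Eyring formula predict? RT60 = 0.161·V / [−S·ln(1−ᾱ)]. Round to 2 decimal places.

0.65 s

Total surface area S = 53.9 + 77.9 + 16.5 + 53.9 + 17.3 = 219.5 sq m.
Absorption A = 53.9·0.05 + 77.9·0.44 + 16.5·0.04 + 53.9·0.10 + 17.3·0.12 = 45.097 sabins.
ᾱ = 45.097 / 219.5 = 0.2055.
Eyring denominator: −S ln(1−ᾱ) = 50.494.
V = 7 × 7.7 × 3.8 = 204.82 m³.
RT60 = 0.161 × 204.82 / 50.494 = 0.65 s.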